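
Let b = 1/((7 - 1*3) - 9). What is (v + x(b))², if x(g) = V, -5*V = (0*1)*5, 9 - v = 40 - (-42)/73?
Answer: 5313025/5329 ≈ 997.00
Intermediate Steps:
v = -2305/73 (v = 9 - (40 - (-42)/73) = 9 - (40 - 1*(-42/73)) = 9 - (40 + 42/73) = 9 - 1*2962/73 = 9 - 2962/73 = -2305/73 ≈ -31.575)
b = -⅕ (b = 1/((7 - 3) - 9) = 1/(4 - 9) = 1/(-5) = -⅕ ≈ -0.20000)
V = 0 (V = -0*1*5/5 = -0*5 = -⅕*0 = 0)
x(g) = 0
(v + x(b))² = (-2305/73 + 0)² = (-2305/73)² = 5313025/5329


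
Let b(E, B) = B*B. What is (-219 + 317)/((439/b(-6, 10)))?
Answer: 9800/439 ≈ 22.323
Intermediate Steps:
b(E, B) = B²
(-219 + 317)/((439/b(-6, 10))) = (-219 + 317)/((439/(10²))) = 98/((439/100)) = 98/((439*(1/100))) = 98/(439/100) = 98*(100/439) = 9800/439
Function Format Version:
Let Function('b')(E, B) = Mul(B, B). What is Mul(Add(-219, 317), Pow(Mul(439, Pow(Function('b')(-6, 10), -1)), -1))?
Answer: Rational(9800, 439) ≈ 22.323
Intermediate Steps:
Function('b')(E, B) = Pow(B, 2)
Mul(Add(-219, 317), Pow(Mul(439, Pow(Function('b')(-6, 10), -1)), -1)) = Mul(Add(-219, 317), Pow(Mul(439, Pow(Pow(10, 2), -1)), -1)) = Mul(98, Pow(Mul(439, Pow(100, -1)), -1)) = Mul(98, Pow(Mul(439, Rational(1, 100)), -1)) = Mul(98, Pow(Rational(439, 100), -1)) = Mul(98, Rational(100, 439)) = Rational(9800, 439)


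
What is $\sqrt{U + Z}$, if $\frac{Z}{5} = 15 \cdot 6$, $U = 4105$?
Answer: $\sqrt{4555} \approx 67.491$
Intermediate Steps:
$Z = 450$ ($Z = 5 \cdot 15 \cdot 6 = 5 \cdot 90 = 450$)
$\sqrt{U + Z} = \sqrt{4105 + 450} = \sqrt{4555}$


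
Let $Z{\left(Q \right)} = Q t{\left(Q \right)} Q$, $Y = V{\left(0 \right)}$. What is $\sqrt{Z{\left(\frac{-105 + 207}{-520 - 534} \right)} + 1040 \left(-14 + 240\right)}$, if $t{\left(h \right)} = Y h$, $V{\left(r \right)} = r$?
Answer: $4 \sqrt{14690} \approx 484.81$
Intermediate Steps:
$Y = 0$
$t{\left(h \right)} = 0$ ($t{\left(h \right)} = 0 h = 0$)
$Z{\left(Q \right)} = 0$ ($Z{\left(Q \right)} = Q 0 Q = 0 Q = 0$)
$\sqrt{Z{\left(\frac{-105 + 207}{-520 - 534} \right)} + 1040 \left(-14 + 240\right)} = \sqrt{0 + 1040 \left(-14 + 240\right)} = \sqrt{0 + 1040 \cdot 226} = \sqrt{0 + 235040} = \sqrt{235040} = 4 \sqrt{14690}$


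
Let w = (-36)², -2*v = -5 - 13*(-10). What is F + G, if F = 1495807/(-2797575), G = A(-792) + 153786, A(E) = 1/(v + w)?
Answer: 1061368468138931/6901617525 ≈ 1.5379e+5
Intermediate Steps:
v = -125/2 (v = -(-5 - 13*(-10))/2 = -(-5 + 130)/2 = -½*125 = -125/2 ≈ -62.500)
w = 1296
A(E) = 2/2467 (A(E) = 1/(-125/2 + 1296) = 1/(2467/2) = 2/2467)
G = 379390064/2467 (G = 2/2467 + 153786 = 379390064/2467 ≈ 1.5379e+5)
F = -1495807/2797575 (F = 1495807*(-1/2797575) = -1495807/2797575 ≈ -0.53468)
F + G = -1495807/2797575 + 379390064/2467 = 1061368468138931/6901617525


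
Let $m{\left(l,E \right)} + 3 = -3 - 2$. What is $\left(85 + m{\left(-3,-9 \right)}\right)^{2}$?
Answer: $5929$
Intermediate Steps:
$m{\left(l,E \right)} = -8$ ($m{\left(l,E \right)} = -3 - 5 = -8$)
$\left(85 + m{\left(-3,-9 \right)}\right)^{2} = \left(85 - 8\right)^{2} = 77^{2} = 5929$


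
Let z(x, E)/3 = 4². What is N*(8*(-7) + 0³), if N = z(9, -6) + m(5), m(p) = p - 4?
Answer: -2744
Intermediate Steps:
z(x, E) = 48 (z(x, E) = 3*4² = 3*16 = 48)
m(p) = -4 + p
N = 49 (N = 48 + (-4 + 5) = 48 + 1 = 49)
N*(8*(-7) + 0³) = 49*(8*(-7) + 0³) = 49*(-56 + 0) = 49*(-56) = -2744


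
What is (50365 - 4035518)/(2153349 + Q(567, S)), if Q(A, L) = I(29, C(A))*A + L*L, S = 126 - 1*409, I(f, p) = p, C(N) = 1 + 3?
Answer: -3985153/2235706 ≈ -1.7825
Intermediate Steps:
C(N) = 4
S = -283 (S = 126 - 409 = -283)
Q(A, L) = L² + 4*A (Q(A, L) = 4*A + L*L = 4*A + L² = L² + 4*A)
(50365 - 4035518)/(2153349 + Q(567, S)) = (50365 - 4035518)/(2153349 + ((-283)² + 4*567)) = -3985153/(2153349 + (80089 + 2268)) = -3985153/(2153349 + 82357) = -3985153/2235706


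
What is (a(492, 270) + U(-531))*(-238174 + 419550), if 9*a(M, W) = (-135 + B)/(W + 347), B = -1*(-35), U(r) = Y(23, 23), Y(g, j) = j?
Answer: 23147023744/5553 ≈ 4.1684e+6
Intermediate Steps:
U(r) = 23
B = 35
a(M, W) = -100/(9*(347 + W)) (a(M, W) = ((-135 + 35)/(W + 347))/9 = (-100/(347 + W))/9 = -100/(9*(347 + W)))
(a(492, 270) + U(-531))*(-238174 + 419550) = (-100/(3123 + 9*270) + 23)*(-238174 + 419550) = (-100/(3123 + 2430) + 23)*181376 = (-100/5553 + 23)*181376 = (127619/5553)*181376 = 23147023744/5553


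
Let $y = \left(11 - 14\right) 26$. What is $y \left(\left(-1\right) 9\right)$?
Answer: $702$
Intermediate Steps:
$y = -78$ ($y = \left(-3\right) 26 = -78$)
$y \left(\left(-1\right) 9\right) = - 78 \left(\left(-1\right) 9\right) = \left(-78\right) \left(-9\right) = 702$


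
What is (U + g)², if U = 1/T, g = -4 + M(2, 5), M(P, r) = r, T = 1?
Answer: 4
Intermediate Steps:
g = 1 (g = -4 + 5 = 1)
U = 1 (U = 1/1 = 1*1 = 1)
(U + g)² = (1 + 1)² = 2² = 4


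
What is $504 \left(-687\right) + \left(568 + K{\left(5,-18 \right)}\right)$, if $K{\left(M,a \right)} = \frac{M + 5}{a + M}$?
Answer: $- \frac{4493850}{13} \approx -3.4568 \cdot 10^{5}$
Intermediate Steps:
$K{\left(M,a \right)} = \frac{5 + M}{M + a}$
$504 \left(-687\right) + \left(568 + K{\left(5,-18 \right)}\right) = 504 \left(-687\right) + \left(568 + \frac{5 + 5}{5 - 18}\right) = -346248 + \left(568 + \frac{1}{-13} \cdot 10\right) = -346248 + \left(568 - \frac{10}{13}\right) = -346248 + \frac{7374}{13} = - \frac{4493850}{13}$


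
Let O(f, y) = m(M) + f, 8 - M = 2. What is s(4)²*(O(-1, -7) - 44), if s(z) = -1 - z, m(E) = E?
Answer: -975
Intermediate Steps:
M = 6 (M = 8 - 1*2 = 8 - 2 = 6)
O(f, y) = 6 + f
s(4)²*(O(-1, -7) - 44) = (-1 - 1*4)²*((6 - 1) - 44) = (-1 - 4)²*(5 - 44) = (-5)²*(-39) = 25*(-39) = -975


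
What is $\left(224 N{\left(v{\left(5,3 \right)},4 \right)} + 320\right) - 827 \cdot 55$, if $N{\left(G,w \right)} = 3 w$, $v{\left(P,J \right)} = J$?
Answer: $-42477$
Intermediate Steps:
$\left(224 N{\left(v{\left(5,3 \right)},4 \right)} + 320\right) - 827 \cdot 55 = \left(224 \cdot 3 \cdot 4 + 320\right) - 827 \cdot 55 = \left(224 \cdot 12 + 320\right) - 45485 = \left(2688 + 320\right) - 45485 = 3008 - 45485 = -42477$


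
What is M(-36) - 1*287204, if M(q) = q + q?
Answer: -287276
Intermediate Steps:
M(q) = 2*q
M(-36) - 1*287204 = 2*(-36) - 1*287204 = -72 - 287204 = -287276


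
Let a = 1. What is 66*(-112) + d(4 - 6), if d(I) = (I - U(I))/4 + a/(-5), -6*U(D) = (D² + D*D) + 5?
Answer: -887059/120 ≈ -7392.2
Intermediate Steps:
U(D) = -⅚ - D²/3 (U(D) = -((D² + D*D) + 5)/6 = -((D² + D²) + 5)/6 = -(2*D² + 5)/6 = -(5 + 2*D²)/6 = -⅚ - D²/3)
d(I) = 1/120 + I/4 + I²/12 (d(I) = (I - (-⅚ - I²/3))/4 + 1/(-5) = (I + (⅚ + I²/3))*(¼) + 1*(-⅕) = (⅚ + I + I²/3)*(¼) - ⅕ = (5/24 + I/4 + I²/12) - ⅕ = 1/120 + I/4 + I²/12)
66*(-112) + d(4 - 6) = 66*(-112) + (1/120 + (4 - 6)/4 + (4 - 6)²/12) = -7392 + (1/120 + (¼)*(-2) + (1/12)*(-2)²) = -7392 + (1/120 - ½ + (1/12)*4) = -7392 + (1/120 - ½ + ⅓) = -7392 - 19/120 = -887059/120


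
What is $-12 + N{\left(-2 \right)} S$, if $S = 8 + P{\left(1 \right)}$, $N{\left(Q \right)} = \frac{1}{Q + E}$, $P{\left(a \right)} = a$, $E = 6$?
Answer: $- \frac{39}{4} \approx -9.75$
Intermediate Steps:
$N{\left(Q \right)} = \frac{1}{6 + Q}$ ($N{\left(Q \right)} = \frac{1}{Q + 6} = \frac{1}{6 + Q}$)
$S = 9$ ($S = 8 + 1 = 9$)
$-12 + N{\left(-2 \right)} S = -12 + \frac{1}{6 - 2} \cdot 9 = -12 + \frac{1}{4} \cdot 9 = -12 + \frac{9}{4} = - \frac{39}{4}$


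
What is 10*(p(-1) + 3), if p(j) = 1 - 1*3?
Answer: 10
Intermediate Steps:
p(j) = -2 (p(j) = 1 - 3 = -2)
10*(p(-1) + 3) = 10*(-2 + 3) = 10*1 = 10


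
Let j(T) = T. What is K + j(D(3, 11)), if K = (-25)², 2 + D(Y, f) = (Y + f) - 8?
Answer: 629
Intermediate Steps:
D(Y, f) = -10 + Y + f (D(Y, f) = -2 + ((Y + f) - 8) = -2 + (-8 + Y + f) = -10 + Y + f)
K = 625
K + j(D(3, 11)) = 625 + (-10 + 3 + 11) = 625 + 4 = 629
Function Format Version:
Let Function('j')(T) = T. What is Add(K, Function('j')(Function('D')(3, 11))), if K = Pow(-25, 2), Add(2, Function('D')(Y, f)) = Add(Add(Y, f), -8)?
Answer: 629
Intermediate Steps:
Function('D')(Y, f) = Add(-10, Y, f) (Function('D')(Y, f) = Add(-2, Add(Add(Y, f), -8)) = Add(-2, Add(-8, Y, f)) = Add(-10, Y, f))
K = 625
Add(K, Function('j')(Function('D')(3, 11))) = Add(625, Add(-10, 3, 11)) = Add(625, 4) = 629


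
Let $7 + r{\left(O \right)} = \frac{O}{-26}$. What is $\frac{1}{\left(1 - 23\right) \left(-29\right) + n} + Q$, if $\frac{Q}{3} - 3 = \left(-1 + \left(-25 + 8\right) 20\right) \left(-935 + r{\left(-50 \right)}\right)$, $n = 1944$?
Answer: $\frac{32280680413}{33566} \approx 9.6171 \cdot 10^{5}$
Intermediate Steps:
$r{\left(O \right)} = -7 - \frac{O}{26}$ ($r{\left(O \right)} = -7 + \frac{O}{-26} = -7 + O \left(- \frac{1}{26}\right) = -7 - \frac{O}{26}$)
$Q = \frac{12502200}{13}$ ($Q = 9 + 3 \left(-1 + \left(-25 + 8\right) 20\right) \left(-935 - \frac{66}{13}\right) = 9 + 3 \left(-1 - 340\right) \left(-935 + \left(-7 + \frac{25}{13}\right)\right) = 9 + 3 \left(-1 - 340\right) \left(-935 - \frac{66}{13}\right) = 9 + 3 \left(\left(-341\right) \left(- \frac{12221}{13}\right)\right) = 9 + 3 \cdot \frac{4167361}{13} = 9 + \frac{12502083}{13} = \frac{12502200}{13} \approx 9.6171 \cdot 10^{5}$)
$\frac{1}{\left(1 - 23\right) \left(-29\right) + n} + Q = \frac{1}{\left(1 - 23\right) \left(-29\right) + 1944} + \frac{12502200}{13} = \frac{1}{\left(-22\right) \left(-29\right) + 1944} + \frac{12502200}{13} = \frac{1}{638 + 1944} + \frac{12502200}{13} = \frac{1}{2582} + \frac{12502200}{13} = \frac{32280680413}{33566}$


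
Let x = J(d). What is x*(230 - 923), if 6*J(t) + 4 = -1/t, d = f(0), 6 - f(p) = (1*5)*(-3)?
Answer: 935/2 ≈ 467.50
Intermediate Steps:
f(p) = 21 (f(p) = 6 - 1*5*(-3) = 6 - 5*(-3) = 6 - 1*(-15) = 6 + 15 = 21)
d = 21
J(t) = -2/3 - 1/(6*t) (J(t) = -2/3 + (-1/t)/6 = -2/3 - 1/(6*t))
x = -85/126 (x = (1/6)*(-1 - 4*21)/21 = (1/6)*(1/21)*(-1 - 84) = (1/6)*(1/21)*(-85) = -85/126 ≈ -0.67460)
x*(230 - 923) = -85*(230 - 923)/126 = -85/126*(-693) = 935/2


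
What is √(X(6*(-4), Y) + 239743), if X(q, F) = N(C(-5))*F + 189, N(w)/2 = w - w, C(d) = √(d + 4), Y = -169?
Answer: 2*√59983 ≈ 489.83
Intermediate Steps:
C(d) = √(4 + d)
N(w) = 0 (N(w) = 2*(w - w) = 2*0 = 0)
X(q, F) = 189 (X(q, F) = 0*F + 189 = 0 + 189 = 189)
√(X(6*(-4), Y) + 239743) = √(189 + 239743) = √239932 = 2*√59983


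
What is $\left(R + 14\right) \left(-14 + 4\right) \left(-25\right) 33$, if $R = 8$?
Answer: $181500$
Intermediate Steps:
$\left(R + 14\right) \left(-14 + 4\right) \left(-25\right) 33 = \left(8 + 14\right) \left(-14 + 4\right) \left(-25\right) 33 = 22 \left(-10\right) \left(-25\right) 33 = \left(-220\right) \left(-25\right) 33 = 5500 \cdot 33 = 181500$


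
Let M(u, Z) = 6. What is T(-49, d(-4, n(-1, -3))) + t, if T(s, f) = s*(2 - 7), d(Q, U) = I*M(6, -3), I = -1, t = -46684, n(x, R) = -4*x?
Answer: -46439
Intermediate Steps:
d(Q, U) = -6 (d(Q, U) = -1*6 = -6)
T(s, f) = -5*s (T(s, f) = s*(-5) = -5*s)
T(-49, d(-4, n(-1, -3))) + t = -5*(-49) - 46684 = 245 - 46684 = -46439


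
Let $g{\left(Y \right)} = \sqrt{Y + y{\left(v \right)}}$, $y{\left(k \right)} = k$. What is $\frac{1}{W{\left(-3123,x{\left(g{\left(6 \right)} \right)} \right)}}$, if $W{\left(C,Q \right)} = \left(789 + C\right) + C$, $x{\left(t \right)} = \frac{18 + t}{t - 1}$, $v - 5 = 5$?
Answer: $- \frac{1}{5457} \approx -0.00018325$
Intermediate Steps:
$v = 10$ ($v = 5 + 5 = 10$)
$g{\left(Y \right)} = \sqrt{10 + Y}$ ($g{\left(Y \right)} = \sqrt{Y + 10} = \sqrt{10 + Y}$)
$x{\left(t \right)} = \frac{18 + t}{-1 + t}$
$W{\left(C,Q \right)} = 789 + 2 C$
$\frac{1}{W{\left(-3123,x{\left(g{\left(6 \right)} \right)} \right)}} = \frac{1}{789 + 2 \left(-3123\right)} = \frac{1}{789 - 6246} = \frac{1}{-5457} = - \frac{1}{5457}$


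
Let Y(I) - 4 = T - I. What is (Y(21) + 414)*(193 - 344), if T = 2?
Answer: -60249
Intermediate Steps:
Y(I) = 6 - I (Y(I) = 4 + (2 - I) = 6 - I)
(Y(21) + 414)*(193 - 344) = ((6 - 1*21) + 414)*(193 - 344) = ((6 - 21) + 414)*(-151) = (-15 + 414)*(-151) = 399*(-151) = -60249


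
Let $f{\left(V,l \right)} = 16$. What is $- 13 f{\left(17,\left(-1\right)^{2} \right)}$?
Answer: $-208$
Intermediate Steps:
$- 13 f{\left(17,\left(-1\right)^{2} \right)} = \left(-13\right) 16 = -208$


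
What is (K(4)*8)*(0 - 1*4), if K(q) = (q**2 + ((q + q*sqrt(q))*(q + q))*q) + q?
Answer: -12928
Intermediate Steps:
K(q) = q + q**2 + 2*q**2*(q + q**(3/2)) (K(q) = (q**2 + ((q + q**(3/2))*(2*q))*q) + q = (q**2 + (2*q*(q + q**(3/2)))*q) + q = (q**2 + 2*q**2*(q + q**(3/2))) + q = q + q**2 + 2*q**2*(q + q**(3/2)))
(K(4)*8)*(0 - 1*4) = ((4 + 4**2 + 2*4**3 + 2*4**(7/2))*8)*(0 - 1*4) = ((4 + 16 + 2*64 + 2*128)*8)*(0 - 4) = ((4 + 16 + 128 + 256)*8)*(-4) = (404*8)*(-4) = 3232*(-4) = -12928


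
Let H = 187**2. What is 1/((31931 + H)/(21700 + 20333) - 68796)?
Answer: -14011/963878456 ≈ -1.4536e-5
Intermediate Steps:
H = 34969
1/((31931 + H)/(21700 + 20333) - 68796) = 1/((31931 + 34969)/(21700 + 20333) - 68796) = 1/(66900/42033 - 68796) = 1/(66900*(1/42033) - 68796) = 1/(22300/14011 - 68796) = 1/(-963878456/14011) = -14011/963878456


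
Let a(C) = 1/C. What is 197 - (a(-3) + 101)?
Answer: 289/3 ≈ 96.333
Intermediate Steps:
197 - (a(-3) + 101) = 197 - (1/(-3) + 101) = 197 - (-1/3 + 101) = 197 - 1*302/3 = 197 - 302/3 = 289/3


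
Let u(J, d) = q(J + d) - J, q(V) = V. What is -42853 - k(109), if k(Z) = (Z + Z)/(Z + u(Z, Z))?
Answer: -42854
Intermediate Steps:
u(J, d) = d (u(J, d) = (J + d) - J = d)
k(Z) = 1 (k(Z) = (Z + Z)/(Z + Z) = (2*Z)/((2*Z)) = (2*Z)*(1/(2*Z)) = 1)
-42853 - k(109) = -42853 - 1*1 = -42853 - 1 = -42854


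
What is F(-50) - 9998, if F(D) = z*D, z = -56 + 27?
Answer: -8548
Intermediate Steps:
z = -29
F(D) = -29*D
F(-50) - 9998 = -29*(-50) - 9998 = 1450 - 9998 = -8548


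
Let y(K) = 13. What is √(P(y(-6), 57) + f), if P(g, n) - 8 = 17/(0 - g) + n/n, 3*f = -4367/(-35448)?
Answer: √410562348742/230412 ≈ 2.7809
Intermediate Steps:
f = 4367/106344 (f = (-4367/(-35448))/3 = (-4367*(-1/35448))/3 = (⅓)*(4367/35448) = 4367/106344 ≈ 0.041065)
P(g, n) = 9 - 17/g (P(g, n) = 8 + (17/(0 - g) + n/n) = 8 + (17/((-g)) + 1) = 8 + (17*(-1/g) + 1) = 8 + (-17/g + 1) = 8 + (1 - 17/g) = 9 - 17/g)
√(P(y(-6), 57) + f) = √((9 - 17/13) + 4367/106344) = √(100/13 + 4367/106344) = √(10691171/1382472) = √410562348742/230412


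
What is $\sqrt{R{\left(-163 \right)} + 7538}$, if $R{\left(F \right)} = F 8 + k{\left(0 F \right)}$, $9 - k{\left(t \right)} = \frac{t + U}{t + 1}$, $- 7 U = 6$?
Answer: $\frac{\sqrt{305949}}{7} \approx 79.018$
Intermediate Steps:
$U = - \frac{6}{7}$ ($U = \left(- \frac{1}{7}\right) 6 = - \frac{6}{7} \approx -0.85714$)
$k{\left(t \right)} = 9 - \frac{- \frac{6}{7} + t}{1 + t}$ ($k{\left(t \right)} = 9 - \frac{t - \frac{6}{7}}{t + 1} = 9 - \frac{- \frac{6}{7} + t}{1 + t}$)
$R{\left(F \right)} = \frac{69}{7} + 8 F$ ($R{\left(F \right)} = F 8 + \frac{69 + 56 \cdot 0 F}{7 \left(1 + 0 F\right)} = 8 F + \frac{69 + 56 \cdot 0}{7 \left(1 + 0\right)} = 8 F + \frac{69 + 0}{7 \cdot 1} = 8 F + \frac{1}{7} \cdot 1 \cdot 69 = 8 F + \frac{69}{7} = \frac{69}{7} + 8 F$)
$\sqrt{R{\left(-163 \right)} + 7538} = \sqrt{\left(\frac{69}{7} + 8 \left(-163\right)\right) + 7538} = \sqrt{\left(\frac{69}{7} - 1304\right) + 7538} = \sqrt{- \frac{9059}{7} + 7538} = \sqrt{\frac{43707}{7}} = \frac{\sqrt{305949}}{7}$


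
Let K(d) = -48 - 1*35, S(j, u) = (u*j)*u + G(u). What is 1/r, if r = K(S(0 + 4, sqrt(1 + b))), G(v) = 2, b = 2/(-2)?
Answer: -1/83 ≈ -0.012048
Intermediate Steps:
b = -1 (b = 2*(-1/2) = -1)
S(j, u) = 2 + j*u**2 (S(j, u) = (u*j)*u + 2 = (j*u)*u + 2 = j*u**2 + 2 = 2 + j*u**2)
K(d) = -83 (K(d) = -48 - 35 = -83)
r = -83
1/r = 1/(-83) = -1/83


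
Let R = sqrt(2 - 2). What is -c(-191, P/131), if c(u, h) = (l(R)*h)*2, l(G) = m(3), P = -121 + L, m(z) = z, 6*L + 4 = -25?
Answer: 755/131 ≈ 5.7634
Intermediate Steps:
L = -29/6 (L = -2/3 + (1/6)*(-25) = -2/3 - 25/6 = -29/6 ≈ -4.8333)
P = -755/6 (P = -121 - 29/6 = -755/6 ≈ -125.83)
R = 0 (R = sqrt(0) = 0)
l(G) = 3
c(u, h) = 6*h (c(u, h) = (3*h)*2 = 6*h)
-c(-191, P/131) = -6*(-755/6/131) = -6*(-755/6*1/131) = -6*(-755)/786 = -1*(-755/131) = 755/131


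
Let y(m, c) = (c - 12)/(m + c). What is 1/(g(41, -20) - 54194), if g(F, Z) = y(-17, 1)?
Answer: -16/867093 ≈ -1.8452e-5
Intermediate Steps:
y(m, c) = (-12 + c)/(c + m)
g(F, Z) = 11/16 (g(F, Z) = (-12 + 1)/(1 - 17) = -11/(-16) = -1/16*(-11) = 11/16)
1/(g(41, -20) - 54194) = 1/(11/16 - 54194) = 1/(-867093/16) = -16/867093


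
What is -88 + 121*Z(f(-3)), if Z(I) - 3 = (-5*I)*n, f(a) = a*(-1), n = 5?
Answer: -8800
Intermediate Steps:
f(a) = -a
Z(I) = 3 - 25*I (Z(I) = 3 - 5*I*5 = 3 - 25*I)
-88 + 121*Z(f(-3)) = -88 + 121*(3 - (-25)*(-3)) = -88 + 121*(3 - 25*3) = -88 + 121*(3 - 75) = -88 + 121*(-72) = -88 - 8712 = -8800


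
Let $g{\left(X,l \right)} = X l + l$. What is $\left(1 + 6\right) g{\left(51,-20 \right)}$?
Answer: $-7280$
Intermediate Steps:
$g{\left(X,l \right)} = l + X l$
$\left(1 + 6\right) g{\left(51,-20 \right)} = \left(1 + 6\right) \left(- 20 \left(1 + 51\right)\right) = 7 \left(\left(-20\right) 52\right) = 7 \left(-1040\right) = -7280$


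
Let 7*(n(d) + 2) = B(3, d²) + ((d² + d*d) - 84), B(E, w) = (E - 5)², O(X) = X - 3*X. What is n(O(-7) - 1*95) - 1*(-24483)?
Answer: 184409/7 ≈ 26344.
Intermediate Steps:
O(X) = -2*X
B(E, w) = (-5 + E)²
n(d) = -94/7 + 2*d²/7 (n(d) = -2 + ((-5 + 3)² + ((d² + d*d) - 84))/7 = -2 + ((-2)² + ((d² + d²) - 84))/7 = -2 + (4 + (2*d² - 84))/7 = -2 + (4 + (-84 + 2*d²))/7 = -2 + (-80 + 2*d²)/7 = -2 + (-80/7 + 2*d²/7) = -94/7 + 2*d²/7)
n(O(-7) - 1*95) - 1*(-24483) = (-94/7 + 2*(-2*(-7) - 1*95)²/7) - 1*(-24483) = (-94/7 + 2*(14 - 95)²/7) + 24483 = (-94/7 + (2/7)*(-81)²) + 24483 = (-94/7 + (2/7)*6561) + 24483 = (-94/7 + 13122/7) + 24483 = 13028/7 + 24483 = 184409/7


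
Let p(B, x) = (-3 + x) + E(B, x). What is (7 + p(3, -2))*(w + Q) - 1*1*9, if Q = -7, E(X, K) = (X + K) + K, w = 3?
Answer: -13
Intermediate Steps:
E(X, K) = X + 2*K (E(X, K) = (K + X) + K = X + 2*K)
p(B, x) = -3 + B + 3*x (p(B, x) = (-3 + x) + (B + 2*x) = -3 + B + 3*x)
(7 + p(3, -2))*(w + Q) - 1*1*9 = (7 + (-3 + 3 + 3*(-2)))*(3 - 7) - 1*1*9 = (7 + (-3 + 3 - 6))*(-4) - 1*9 = (7 - 6)*(-4) - 9 = 1*(-4) - 9 = -4 - 9 = -13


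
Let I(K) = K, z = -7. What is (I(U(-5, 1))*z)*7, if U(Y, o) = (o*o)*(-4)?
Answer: 196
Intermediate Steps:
U(Y, o) = -4*o**2 (U(Y, o) = o**2*(-4) = -4*o**2)
(I(U(-5, 1))*z)*7 = (-4*1**2*(-7))*7 = (-4*1*(-7))*7 = -4*(-7)*7 = 28*7 = 196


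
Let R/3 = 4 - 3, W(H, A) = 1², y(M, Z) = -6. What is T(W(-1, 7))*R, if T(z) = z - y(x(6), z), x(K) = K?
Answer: 21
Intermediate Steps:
W(H, A) = 1
R = 3 (R = 3*(4 - 3) = 3*1 = 3)
T(z) = 6 + z (T(z) = z - 1*(-6) = z + 6 = 6 + z)
T(W(-1, 7))*R = (6 + 1)*3 = 7*3 = 21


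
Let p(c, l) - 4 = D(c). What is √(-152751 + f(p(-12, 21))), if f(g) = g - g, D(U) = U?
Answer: I*√152751 ≈ 390.83*I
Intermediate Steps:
p(c, l) = 4 + c
f(g) = 0
√(-152751 + f(p(-12, 21))) = √(-152751 + 0) = √(-152751) = I*√152751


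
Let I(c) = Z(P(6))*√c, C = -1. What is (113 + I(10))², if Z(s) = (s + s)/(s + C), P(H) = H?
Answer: 64133/5 + 2712*√10/5 ≈ 14542.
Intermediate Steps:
Z(s) = 2*s/(-1 + s) (Z(s) = (s + s)/(s - 1) = (2*s)/(-1 + s) = 2*s/(-1 + s))
I(c) = 12*√c/5 (I(c) = (2*6/(-1 + 6))*√c = (2*6/5)*√c = (2*6*(⅕))*√c = 12*√c/5)
(113 + I(10))² = (113 + 12*√10/5)²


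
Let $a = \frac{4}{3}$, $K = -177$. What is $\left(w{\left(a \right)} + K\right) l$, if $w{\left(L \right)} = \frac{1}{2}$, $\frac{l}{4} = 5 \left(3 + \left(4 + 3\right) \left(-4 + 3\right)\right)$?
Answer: $14120$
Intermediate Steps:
$l = -80$ ($l = 4 \cdot 5 \left(3 + \left(4 + 3\right) \left(-4 + 3\right)\right) = 4 \cdot 5 \left(3 + 7 \left(-1\right)\right) = 4 \cdot 5 \left(3 - 7\right) = 4 \cdot 5 \left(-4\right) = 4 \left(-20\right) = -80$)
$a = \frac{4}{3}$ ($a = 4 \cdot \frac{1}{3} = \frac{4}{3} \approx 1.3333$)
$w{\left(L \right)} = \frac{1}{2}$
$\left(w{\left(a \right)} + K\right) l = \left(\frac{1}{2} - 177\right) \left(-80\right) = \left(- \frac{353}{2}\right) \left(-80\right) = 14120$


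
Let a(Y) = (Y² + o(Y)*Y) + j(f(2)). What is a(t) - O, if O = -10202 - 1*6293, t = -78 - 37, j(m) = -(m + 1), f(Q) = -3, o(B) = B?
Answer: 42947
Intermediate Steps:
j(m) = -1 - m (j(m) = -(1 + m) = -1 - m)
t = -115
O = -16495 (O = -10202 - 6293 = -16495)
a(Y) = 2 + 2*Y² (a(Y) = (Y² + Y*Y) + (-1 - 1*(-3)) = (Y² + Y²) + (-1 + 3) = 2*Y² + 2 = 2 + 2*Y²)
a(t) - O = (2 + 2*(-115)²) - 1*(-16495) = (2 + 2*13225) + 16495 = (2 + 26450) + 16495 = 26452 + 16495 = 42947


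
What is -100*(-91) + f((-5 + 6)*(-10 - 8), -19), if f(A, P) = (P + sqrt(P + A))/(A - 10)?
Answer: 254819/28 - I*sqrt(37)/28 ≈ 9100.7 - 0.21724*I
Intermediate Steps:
f(A, P) = (P + sqrt(A + P))/(-10 + A)
-100*(-91) + f((-5 + 6)*(-10 - 8), -19) = -100*(-91) + (-19 + sqrt((-5 + 6)*(-10 - 8) - 19))/(-10 + (-5 + 6)*(-10 - 8)) = 9100 + (-19 + sqrt(1*(-18) - 19))/(-10 + 1*(-18)) = 9100 + (-19 + sqrt(-18 - 19))/(-10 - 18) = 9100 + (-19 + sqrt(-37))/(-28) = 9100 - (-19 + I*sqrt(37))/28 = 9100 + (19/28 - I*sqrt(37)/28) = 254819/28 - I*sqrt(37)/28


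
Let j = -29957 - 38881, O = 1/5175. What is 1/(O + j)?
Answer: -5175/356236649 ≈ -1.4527e-5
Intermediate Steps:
O = 1/5175 ≈ 0.00019324
j = -68838
1/(O + j) = 1/(1/5175 - 68838) = 1/(-356236649/5175) = -5175/356236649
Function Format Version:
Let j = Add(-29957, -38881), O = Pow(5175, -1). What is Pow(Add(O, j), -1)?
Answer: Rational(-5175, 356236649) ≈ -1.4527e-5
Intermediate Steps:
O = Rational(1, 5175) ≈ 0.00019324
j = -68838
Pow(Add(O, j), -1) = Pow(Add(Rational(1, 5175), -68838), -1) = Pow(Rational(-356236649, 5175), -1) = Rational(-5175, 356236649)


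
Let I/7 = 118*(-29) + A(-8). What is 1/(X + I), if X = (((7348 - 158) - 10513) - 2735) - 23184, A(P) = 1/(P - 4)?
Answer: -12/638359 ≈ -1.8798e-5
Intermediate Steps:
A(P) = 1/(-4 + P)
X = -29242 (X = ((7190 - 10513) - 2735) - 23184 = (-3323 - 2735) - 23184 = -6058 - 23184 = -29242)
I = -287455/12 (I = 7*(118*(-29) + 1/(-4 - 8)) = 7*(-3422 + 1/(-12)) = 7*(-3422 - 1/12) = 7*(-41065/12) = -287455/12 ≈ -23955.)
1/(X + I) = 1/(-29242 - 287455/12) = 1/(-638359/12) = -12/638359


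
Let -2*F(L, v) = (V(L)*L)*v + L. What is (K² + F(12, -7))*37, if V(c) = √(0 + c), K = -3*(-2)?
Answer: 1110 + 3108*√3 ≈ 6493.2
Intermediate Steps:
K = 6
V(c) = √c
F(L, v) = -L/2 - v*L^(3/2)/2 (F(L, v) = -((√L*L)*v + L)/2 = -(L^(3/2)*v + L)/2 = -(v*L^(3/2) + L)/2 = -(L + v*L^(3/2))/2 = -L/2 - v*L^(3/2)/2)
(K² + F(12, -7))*37 = (6² + (-½*12 - ½*(-7)*12^(3/2)))*37 = (36 + (-6 - ½*(-7)*24*√3))*37 = (36 + (-6 + 84*√3))*37 = (30 + 84*√3)*37 = 1110 + 3108*√3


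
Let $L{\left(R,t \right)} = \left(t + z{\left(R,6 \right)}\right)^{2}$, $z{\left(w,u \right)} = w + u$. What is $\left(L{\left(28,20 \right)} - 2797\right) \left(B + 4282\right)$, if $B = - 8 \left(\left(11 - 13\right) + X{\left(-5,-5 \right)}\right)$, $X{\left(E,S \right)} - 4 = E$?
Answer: $512414$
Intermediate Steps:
$X{\left(E,S \right)} = 4 + E$
$z{\left(w,u \right)} = u + w$
$L{\left(R,t \right)} = \left(6 + R + t\right)^{2}$ ($L{\left(R,t \right)} = \left(t + \left(6 + R\right)\right)^{2} = \left(6 + R + t\right)^{2}$)
$B = 24$ ($B = - 8 \left(\left(11 - 13\right) + \left(4 - 5\right)\right) = - 8 \left(-2 - 1\right) = \left(-8\right) \left(-3\right) = 24$)
$\left(L{\left(28,20 \right)} - 2797\right) \left(B + 4282\right) = \left(\left(6 + 28 + 20\right)^{2} - 2797\right) \left(24 + 4282\right) = \left(54^{2} - 2797\right) 4306 = \left(2916 - 2797\right) 4306 = 119 \cdot 4306 = 512414$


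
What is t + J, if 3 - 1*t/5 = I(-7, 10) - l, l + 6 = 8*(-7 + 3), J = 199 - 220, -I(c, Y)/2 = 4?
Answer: -156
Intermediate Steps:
I(c, Y) = -8 (I(c, Y) = -2*4 = -8)
J = -21
l = -38 (l = -6 + 8*(-7 + 3) = -6 + 8*(-4) = -6 - 32 = -38)
t = -135 (t = 15 - 5*(-8 - 1*(-38)) = 15 - 5*(-8 + 38) = 15 - 5*30 = 15 - 150 = -135)
t + J = -135 - 21 = -156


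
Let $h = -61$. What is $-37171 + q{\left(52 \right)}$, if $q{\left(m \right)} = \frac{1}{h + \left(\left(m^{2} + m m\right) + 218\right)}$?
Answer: $- \frac{206856614}{5565} \approx -37171.0$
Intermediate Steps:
$q{\left(m \right)} = \frac{1}{157 + 2 m^{2}}$ ($q{\left(m \right)} = \frac{1}{-61 + \left(\left(m^{2} + m m\right) + 218\right)} = \frac{1}{-61 + \left(\left(m^{2} + m^{2}\right) + 218\right)} = \frac{1}{-61 + \left(2 m^{2} + 218\right)} = \frac{1}{-61 + \left(218 + 2 m^{2}\right)} = \frac{1}{157 + 2 m^{2}}$)
$-37171 + q{\left(52 \right)} = -37171 + \frac{1}{157 + 2 \cdot 52^{2}} = -37171 + \frac{1}{157 + 2 \cdot 2704} = -37171 + \frac{1}{157 + 5408} = -37171 + \frac{1}{5565} = - \frac{206856614}{5565}$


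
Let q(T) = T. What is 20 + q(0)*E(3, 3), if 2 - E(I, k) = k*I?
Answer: 20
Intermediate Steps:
E(I, k) = 2 - I*k (E(I, k) = 2 - k*I = 2 - I*k)
20 + q(0)*E(3, 3) = 20 + 0*(2 - 1*3*3) = 20 + 0*(2 - 9) = 20 + 0*(-7) = 20 + 0 = 20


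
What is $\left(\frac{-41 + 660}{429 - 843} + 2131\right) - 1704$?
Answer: $\frac{176159}{414} \approx 425.5$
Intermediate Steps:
$\left(\frac{-41 + 660}{429 - 843} + 2131\right) - 1704 = \left(\frac{619}{-414} + 2131\right) - 1704 = \left(619 \left(- \frac{1}{414}\right) + 2131\right) - 1704 = \left(- \frac{619}{414} + 2131\right) - 1704 = \frac{881615}{414} - 1704 = \frac{176159}{414}$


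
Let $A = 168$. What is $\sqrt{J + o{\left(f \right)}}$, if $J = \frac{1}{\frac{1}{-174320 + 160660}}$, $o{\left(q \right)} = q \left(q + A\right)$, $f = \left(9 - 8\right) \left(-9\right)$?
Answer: $i \sqrt{15091} \approx 122.85 i$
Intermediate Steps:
$f = -9$ ($f = 1 \left(-9\right) = -9$)
$o{\left(q \right)} = q \left(168 + q\right)$ ($o{\left(q \right)} = q \left(q + 168\right) = q \left(168 + q\right)$)
$J = -13660$ ($J = \frac{1}{\frac{1}{-13660}} = \frac{1}{- \frac{1}{13660}} = -13660$)
$\sqrt{J + o{\left(f \right)}} = \sqrt{-13660 - 9 \left(168 - 9\right)} = \sqrt{-13660 - 1431} = \sqrt{-15091} = i \sqrt{15091}$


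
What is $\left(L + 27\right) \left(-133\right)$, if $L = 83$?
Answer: $-14630$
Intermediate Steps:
$\left(L + 27\right) \left(-133\right) = \left(83 + 27\right) \left(-133\right) = 110 \left(-133\right) = -14630$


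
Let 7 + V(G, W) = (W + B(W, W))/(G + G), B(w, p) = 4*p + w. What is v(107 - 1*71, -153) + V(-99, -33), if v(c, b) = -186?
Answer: -192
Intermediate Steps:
B(w, p) = w + 4*p
V(G, W) = -7 + 3*W/G (V(G, W) = -7 + (W + (W + 4*W))/(G + G) = -7 + (W + 5*W)/((2*G)) = -7 + (6*W)*(1/(2*G)) = -7 + 3*W/G)
v(107 - 1*71, -153) + V(-99, -33) = -186 + (-7 + 3*(-33)/(-99)) = -186 + (-7 + 3*(-33)*(-1/99)) = -186 + (-7 + 1) = -186 - 6 = -192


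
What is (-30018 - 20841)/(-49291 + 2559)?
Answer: 50859/46732 ≈ 1.0883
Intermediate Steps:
(-30018 - 20841)/(-49291 + 2559) = -50859/(-46732) = -50859*(-1/46732) = 50859/46732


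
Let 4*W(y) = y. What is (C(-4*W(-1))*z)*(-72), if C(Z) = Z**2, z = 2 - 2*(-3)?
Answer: -576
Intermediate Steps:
W(y) = y/4
z = 8 (z = 2 + 6 = 8)
(C(-4*W(-1))*z)*(-72) = ((-(-1))**2*8)*(-72) = ((-4*(-1/4))**2*8)*(-72) = (1**2*8)*(-72) = (1*8)*(-72) = 8*(-72) = -576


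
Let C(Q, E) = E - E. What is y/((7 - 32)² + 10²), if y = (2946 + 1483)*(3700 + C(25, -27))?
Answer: 655492/29 ≈ 22603.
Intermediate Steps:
C(Q, E) = 0
y = 16387300 (y = (2946 + 1483)*(3700 + 0) = 4429*3700 = 16387300)
y/((7 - 32)² + 10²) = 16387300/((7 - 32)² + 10²) = 16387300/((-25)² + 100) = 16387300/(625 + 100) = 16387300/725 = 16387300*(1/725) = 655492/29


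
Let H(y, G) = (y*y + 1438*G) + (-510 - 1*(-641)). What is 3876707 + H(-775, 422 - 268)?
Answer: 4698915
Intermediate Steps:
H(y, G) = 131 + y² + 1438*G (H(y, G) = (y² + 1438*G) + (-510 + 641) = (y² + 1438*G) + 131 = 131 + y² + 1438*G)
3876707 + H(-775, 422 - 268) = 3876707 + (131 + (-775)² + 1438*(422 - 268)) = 3876707 + (131 + 600625 + 1438*154) = 3876707 + (131 + 600625 + 221452) = 3876707 + 822208 = 4698915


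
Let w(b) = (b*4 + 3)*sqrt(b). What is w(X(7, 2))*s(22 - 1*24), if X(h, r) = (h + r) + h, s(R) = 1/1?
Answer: 268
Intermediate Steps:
s(R) = 1
X(h, r) = r + 2*h
w(b) = sqrt(b)*(3 + 4*b) (w(b) = (4*b + 3)*sqrt(b) = (3 + 4*b)*sqrt(b) = sqrt(b)*(3 + 4*b))
w(X(7, 2))*s(22 - 1*24) = (sqrt(2 + 2*7)*(3 + 4*(2 + 2*7)))*1 = (sqrt(2 + 14)*(3 + 4*(2 + 14)))*1 = (sqrt(16)*(3 + 4*16))*1 = (4*(3 + 64))*1 = (4*67)*1 = 268*1 = 268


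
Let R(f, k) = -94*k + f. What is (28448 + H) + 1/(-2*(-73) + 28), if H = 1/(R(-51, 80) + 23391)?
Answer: 39154128317/1376340 ≈ 28448.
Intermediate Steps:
R(f, k) = f - 94*k
H = 1/15820 (H = 1/((-51 - 94*80) + 23391) = 1/((-51 - 7520) + 23391) = 1/(-7571 + 23391) = 1/15820 ≈ 6.3211e-5)
(28448 + H) + 1/(-2*(-73) + 28) = (28448 + 1/15820) + 1/(-2*(-73) + 28) = 450047361/15820 + 1/(146 + 28) = 450047361/15820 + 1/174 = 39154128317/1376340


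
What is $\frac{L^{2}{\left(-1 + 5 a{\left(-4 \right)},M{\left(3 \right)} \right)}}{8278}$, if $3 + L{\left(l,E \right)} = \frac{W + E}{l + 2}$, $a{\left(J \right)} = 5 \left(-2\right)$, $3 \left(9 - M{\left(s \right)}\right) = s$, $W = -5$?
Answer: $\frac{11250}{9937739} \approx 0.001132$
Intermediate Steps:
$M{\left(s \right)} = 9 - \frac{s}{3}$
$a{\left(J \right)} = -10$
$L{\left(l,E \right)} = -3 + \frac{-5 + E}{2 + l}$ ($L{\left(l,E \right)} = -3 + \frac{-5 + E}{l + 2} = -3 + \frac{-5 + E}{2 + l}$)
$\frac{L^{2}{\left(-1 + 5 a{\left(-4 \right)},M{\left(3 \right)} \right)}}{8278} = \frac{\left(\frac{-11 + \left(9 - 1\right) - 3 \left(-1 + 5 \left(-10\right)\right)}{2 + \left(-1 + 5 \left(-10\right)\right)}\right)^{2}}{8278} = \left(\frac{-11 + \left(9 - 1\right) - 3 \left(-1 - 50\right)}{2 - 51}\right)^{2} \cdot \frac{1}{8278} = \left(\frac{-11 + 8 - -153}{2 - 51}\right)^{2} \cdot \frac{1}{8278} = \left(\frac{-11 + 8 + 153}{-49}\right)^{2} \cdot \frac{1}{8278} = \left(\left(- \frac{1}{49}\right) 150\right)^{2} \cdot \frac{1}{8278} = \left(- \frac{150}{49}\right)^{2} \cdot \frac{1}{8278} = \frac{22500}{2401} \cdot \frac{1}{8278} = \frac{11250}{9937739}$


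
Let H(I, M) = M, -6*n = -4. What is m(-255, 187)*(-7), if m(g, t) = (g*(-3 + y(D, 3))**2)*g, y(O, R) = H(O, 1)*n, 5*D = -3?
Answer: -2478175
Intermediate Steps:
n = 2/3 (n = -1/6*(-4) = 2/3 ≈ 0.66667)
D = -3/5 (D = (1/5)*(-3) = -3/5 ≈ -0.60000)
y(O, R) = 2/3 (y(O, R) = 1*(2/3) = 2/3)
m(g, t) = 49*g**2/9 (m(g, t) = (g*(-3 + 2/3)**2)*g = (g*(-7/3)**2)*g = (g*(49/9))*g = (49*g/9)*g = 49*g**2/9)
m(-255, 187)*(-7) = ((49/9)*(-255)**2)*(-7) = ((49/9)*65025)*(-7) = 354025*(-7) = -2478175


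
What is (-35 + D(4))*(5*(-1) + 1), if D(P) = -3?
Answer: 152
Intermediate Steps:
(-35 + D(4))*(5*(-1) + 1) = (-35 - 3)*(5*(-1) + 1) = -38*(-5 + 1) = -38*(-4) = 152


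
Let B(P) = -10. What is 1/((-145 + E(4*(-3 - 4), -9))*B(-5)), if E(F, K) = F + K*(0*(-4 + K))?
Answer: 1/1730 ≈ 0.00057803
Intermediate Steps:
E(F, K) = F (E(F, K) = F + K*0 = F + 0 = F)
1/((-145 + E(4*(-3 - 4), -9))*B(-5)) = 1/((-145 + 4*(-3 - 4))*(-10)) = 1/((-145 + 4*(-7))*(-10)) = 1/((-145 - 28)*(-10)) = 1/(-173*(-10)) = 1/1730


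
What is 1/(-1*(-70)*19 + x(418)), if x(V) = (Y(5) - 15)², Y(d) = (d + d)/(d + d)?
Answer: 1/1526 ≈ 0.00065531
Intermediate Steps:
Y(d) = 1 (Y(d) = (2*d)/((2*d)) = (2*d)*(1/(2*d)) = 1)
x(V) = 196 (x(V) = (1 - 15)² = (-14)² = 196)
1/(-1*(-70)*19 + x(418)) = 1/(-1*(-70)*19 + 196) = 1/(70*19 + 196) = 1/(1330 + 196) = 1/1526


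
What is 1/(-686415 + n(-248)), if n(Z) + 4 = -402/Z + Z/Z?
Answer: -124/85115631 ≈ -1.4568e-6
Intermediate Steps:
n(Z) = -3 - 402/Z (n(Z) = -4 + (-402/Z + Z/Z) = -4 + (-402/Z + 1) = -4 + (1 - 402/Z) = -3 - 402/Z)
1/(-686415 + n(-248)) = 1/(-686415 + (-3 - 402/(-248))) = 1/(-686415 + (-3 - 402*(-1/248))) = 1/(-686415 + (-3 + 201/124)) = 1/(-686415 - 171/124) = 1/(-85115631/124) = -124/85115631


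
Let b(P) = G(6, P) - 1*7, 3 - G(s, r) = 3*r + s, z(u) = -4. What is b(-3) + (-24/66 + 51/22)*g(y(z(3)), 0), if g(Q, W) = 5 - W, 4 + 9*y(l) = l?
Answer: 193/22 ≈ 8.7727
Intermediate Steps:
y(l) = -4/9 + l/9
G(s, r) = 3 - s - 3*r (G(s, r) = 3 - (3*r + s) = 3 - (s + 3*r) = 3 + (-s - 3*r) = 3 - s - 3*r)
b(P) = -10 - 3*P (b(P) = (3 - 1*6 - 3*P) - 1*7 = (3 - 6 - 3*P) - 7 = (-3 - 3*P) - 7 = -10 - 3*P)
b(-3) + (-24/66 + 51/22)*g(y(z(3)), 0) = (-10 - 3*(-3)) + (-24/66 + 51/22)*(5 - 1*0) = (-10 + 9) + (-24*1/66 + 51*(1/22))*(5 + 0) = -1 + (-4/11 + 51/22)*5 = -1 + (43/22)*5 = -1 + 215/22 = 193/22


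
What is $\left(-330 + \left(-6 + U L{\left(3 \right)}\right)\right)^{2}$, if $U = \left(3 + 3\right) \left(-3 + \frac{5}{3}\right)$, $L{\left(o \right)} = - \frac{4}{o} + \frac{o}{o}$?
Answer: $\frac{1000000}{9} \approx 1.1111 \cdot 10^{5}$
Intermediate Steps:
$L{\left(o \right)} = 1 - \frac{4}{o}$ ($L{\left(o \right)} = - \frac{4}{o} + 1 = 1 - \frac{4}{o}$)
$U = -8$ ($U = 6 \left(-3 + 5 \cdot \frac{1}{3}\right) = 6 \left(-3 + \frac{5}{3}\right) = 6 \left(- \frac{4}{3}\right) = -8$)
$\left(-330 + \left(-6 + U L{\left(3 \right)}\right)\right)^{2} = \left(-330 - \left(6 + 8 \frac{-4 + 3}{3}\right)\right)^{2} = \left(-330 - \left(6 + 8 \cdot \frac{1}{3} \left(-1\right)\right)\right)^{2} = \left(-330 - \frac{10}{3}\right)^{2} = \left(- \frac{1000}{3}\right)^{2} = \frac{1000000}{9}$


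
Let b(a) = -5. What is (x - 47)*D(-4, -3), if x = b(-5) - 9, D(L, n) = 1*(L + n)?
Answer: 427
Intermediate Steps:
D(L, n) = L + n
x = -14 (x = -5 - 9 = -14)
(x - 47)*D(-4, -3) = (-14 - 47)*(-4 - 3) = -61*(-7) = 427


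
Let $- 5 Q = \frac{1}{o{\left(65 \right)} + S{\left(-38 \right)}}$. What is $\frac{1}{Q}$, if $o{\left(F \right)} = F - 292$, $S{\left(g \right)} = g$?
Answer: $1325$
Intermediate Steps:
$o{\left(F \right)} = -292 + F$
$Q = \frac{1}{1325}$ ($Q = - \frac{1}{5 \left(\left(-292 + 65\right) - 38\right)} = - \frac{1}{5 \left(-227 - 38\right)} = - \frac{1}{5 \left(-265\right)} = \left(- \frac{1}{5}\right) \left(- \frac{1}{265}\right) = \frac{1}{1325} \approx 0.00075472$)
$\frac{1}{Q} = \frac{1}{\frac{1}{1325}} = 1325$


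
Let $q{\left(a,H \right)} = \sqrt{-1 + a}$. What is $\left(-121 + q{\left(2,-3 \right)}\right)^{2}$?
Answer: $14400$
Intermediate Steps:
$\left(-121 + q{\left(2,-3 \right)}\right)^{2} = \left(-121 + \sqrt{-1 + 2}\right)^{2} = \left(-121 + \sqrt{1}\right)^{2} = \left(-121 + 1\right)^{2} = \left(-120\right)^{2} = 14400$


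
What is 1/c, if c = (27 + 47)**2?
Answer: 1/5476 ≈ 0.00018262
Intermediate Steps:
c = 5476 (c = 74**2 = 5476)
1/c = 1/5476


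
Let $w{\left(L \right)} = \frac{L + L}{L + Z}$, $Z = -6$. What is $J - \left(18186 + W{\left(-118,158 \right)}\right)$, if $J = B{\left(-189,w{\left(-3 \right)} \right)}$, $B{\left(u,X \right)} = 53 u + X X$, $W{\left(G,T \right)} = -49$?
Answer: $- \frac{253382}{9} \approx -28154.0$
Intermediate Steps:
$w{\left(L \right)} = \frac{2 L}{-6 + L}$ ($w{\left(L \right)} = \frac{L + L}{L - 6} = \frac{2 L}{-6 + L}$)
$B{\left(u,X \right)} = X^{2} + 53 u$ ($B{\left(u,X \right)} = 53 u + X^{2} = X^{2} + 53 u$)
$J = - \frac{90149}{9}$ ($J = \left(2 \left(-3\right) \frac{1}{-6 - 3}\right)^{2} + 53 \left(-189\right) = \left(2 \left(-3\right) \frac{1}{-9}\right)^{2} - 10017 = \left(2 \left(-3\right) \left(- \frac{1}{9}\right)\right)^{2} - 10017 = \left(\frac{2}{3}\right)^{2} - 10017 = \frac{4}{9} - 10017 = - \frac{90149}{9} \approx -10017.0$)
$J - \left(18186 + W{\left(-118,158 \right)}\right) = - \frac{90149}{9} - 18137 = - \frac{253382}{9}$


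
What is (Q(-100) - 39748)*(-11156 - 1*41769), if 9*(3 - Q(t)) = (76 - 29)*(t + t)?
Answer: 18434042125/9 ≈ 2.0482e+9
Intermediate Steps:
Q(t) = 3 - 94*t/9 (Q(t) = 3 - (76 - 29)*(t + t)/9 = 3 - 47*2*t/9 = 3 - 94*t/9)
(Q(-100) - 39748)*(-11156 - 1*41769) = ((3 - 94/9*(-100)) - 39748)*(-11156 - 1*41769) = ((3 + 9400/9) - 39748)*(-11156 - 41769) = (9427/9 - 39748)*(-52925) = -348305/9*(-52925) = 18434042125/9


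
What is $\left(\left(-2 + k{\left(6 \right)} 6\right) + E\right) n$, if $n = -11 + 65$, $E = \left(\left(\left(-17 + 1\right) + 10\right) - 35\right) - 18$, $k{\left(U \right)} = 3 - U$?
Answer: $-4266$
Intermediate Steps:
$E = -59$ ($E = \left(\left(-16 + 10\right) - 35\right) - 18 = \left(-6 - 35\right) - 18 = -41 - 18 = -59$)
$n = 54$
$\left(\left(-2 + k{\left(6 \right)} 6\right) + E\right) n = \left(\left(-2 + \left(3 - 6\right) 6\right) - 59\right) 54 = \left(\left(-2 - 18\right) - 59\right) 54 = \left(-20 - 59\right) 54 = \left(-79\right) 54 = -4266$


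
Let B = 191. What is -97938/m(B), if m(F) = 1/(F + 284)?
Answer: -46520550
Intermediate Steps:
m(F) = 1/(284 + F)
-97938/m(B) = -97938/(1/(284 + 191)) = -97938/(1/475) = -97938/1/475 = -97938*475 = -46520550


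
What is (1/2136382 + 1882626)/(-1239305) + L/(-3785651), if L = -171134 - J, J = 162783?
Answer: -14341831442053044913/10022998972130676010 ≈ -1.4309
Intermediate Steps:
L = -333917 (L = -171134 - 1*162783 = -171134 - 162783 = -333917)
(1/2136382 + 1882626)/(-1239305) + L/(-3785651) = (1/2136382 + 1882626)/(-1239305) - 333917/(-3785651) = (1/2136382 + 1882626)*(-1/1239305) - 333917*(-1/3785651) = (4022008299133/2136382)*(-1/1239305) + 333917/3785651 = -4022008299133/2647628894510 + 333917/3785651 = -14341831442053044913/10022998972130676010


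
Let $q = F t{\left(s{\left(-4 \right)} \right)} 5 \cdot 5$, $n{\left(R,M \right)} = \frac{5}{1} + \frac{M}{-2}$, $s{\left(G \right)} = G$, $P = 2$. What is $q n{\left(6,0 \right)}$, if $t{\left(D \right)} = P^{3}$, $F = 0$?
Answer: $0$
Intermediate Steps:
$t{\left(D \right)} = 8$ ($t{\left(D \right)} = 2^{3} = 8$)
$n{\left(R,M \right)} = 5 - \frac{M}{2}$ ($n{\left(R,M \right)} = 5 \cdot 1 + M \left(- \frac{1}{2}\right) = 5 - \frac{M}{2}$)
$q = 0$ ($q = 0 \cdot 8 \cdot 5 \cdot 5 = 0 \cdot 25 = 0$)
$q n{\left(6,0 \right)} = 0 \left(5 - 0\right) = 0 \left(5 + 0\right) = 0 \cdot 5 = 0$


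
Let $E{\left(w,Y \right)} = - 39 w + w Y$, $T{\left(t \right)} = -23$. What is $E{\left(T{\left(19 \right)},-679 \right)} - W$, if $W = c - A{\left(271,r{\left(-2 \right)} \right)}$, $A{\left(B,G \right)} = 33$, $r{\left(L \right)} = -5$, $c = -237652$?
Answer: $254199$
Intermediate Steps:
$E{\left(w,Y \right)} = - 39 w + Y w$
$W = -237685$ ($W = -237652 - 33 = -237685$)
$E{\left(T{\left(19 \right)},-679 \right)} - W = - 23 \left(-39 - 679\right) - -237685 = \left(-23\right) \left(-718\right) + 237685 = 16514 + 237685 = 254199$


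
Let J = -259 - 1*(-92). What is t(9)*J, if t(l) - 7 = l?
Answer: -2672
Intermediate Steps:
J = -167 (J = -259 + 92 = -167)
t(l) = 7 + l
t(9)*J = (7 + 9)*(-167) = 16*(-167) = -2672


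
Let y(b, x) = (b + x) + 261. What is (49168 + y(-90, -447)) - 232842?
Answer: -183950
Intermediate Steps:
y(b, x) = 261 + b + x
(49168 + y(-90, -447)) - 232842 = (49168 + (261 - 90 - 447)) - 232842 = (49168 - 276) - 232842 = 48892 - 232842 = -183950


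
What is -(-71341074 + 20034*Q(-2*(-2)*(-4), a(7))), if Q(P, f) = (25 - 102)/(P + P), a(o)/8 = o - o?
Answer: 1140685875/16 ≈ 7.1293e+7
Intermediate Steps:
a(o) = 0 (a(o) = 8*(o - o) = 8*0 = 0)
Q(P, f) = -77/(2*P) (Q(P, f) = -77*1/(2*P) = -77/(2*P))
-(-71341074 + 20034*Q(-2*(-2)*(-4), a(7))) = -20034/(1/(-77/(2*(-2*(-2)*(-4))) - 3561)) = -20034/(1/(-77/(2*(4*(-4))) - 3561)) = -20034/(1/(-77/2/(-16) - 3561)) = -20034/(1/(-77/2*(-1/16) - 3561)) = -20034/(1/(77/32 - 3561)) = -20034/(1/(-113875/32)) = -20034/(-32/113875) = -20034*(-113875/32) = 1140685875/16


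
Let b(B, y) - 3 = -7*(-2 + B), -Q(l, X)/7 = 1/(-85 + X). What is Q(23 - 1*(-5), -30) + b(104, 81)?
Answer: -81758/115 ≈ -710.94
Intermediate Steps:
Q(l, X) = -7/(-85 + X)
b(B, y) = 17 - 7*B (b(B, y) = 3 - 7*(-2 + B) = 3 + (14 - 7*B) = 17 - 7*B)
Q(23 - 1*(-5), -30) + b(104, 81) = -7/(-85 - 30) + (17 - 7*104) = -7/(-115) + (17 - 728) = -7*(-1/115) - 711 = 7/115 - 711 = -81758/115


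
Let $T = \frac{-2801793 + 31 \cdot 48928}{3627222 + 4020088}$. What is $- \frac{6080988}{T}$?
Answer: $\frac{9300640068456}{257005} \approx 3.6189 \cdot 10^{7}$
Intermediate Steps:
$T = - \frac{257005}{1529462}$ ($T = \frac{-2801793 + 1516768}{7647310} = \left(-1285025\right) \frac{1}{7647310} = - \frac{257005}{1529462} \approx -0.16804$)
$- \frac{6080988}{T} = - \frac{6080988}{- \frac{257005}{1529462}} = \left(-6080988\right) \left(- \frac{1529462}{257005}\right) = \frac{9300640068456}{257005}$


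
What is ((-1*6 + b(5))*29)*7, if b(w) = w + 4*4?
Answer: 3045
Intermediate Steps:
b(w) = 16 + w (b(w) = w + 16 = 16 + w)
((-1*6 + b(5))*29)*7 = ((-1*6 + (16 + 5))*29)*7 = ((-6 + 21)*29)*7 = (15*29)*7 = 435*7 = 3045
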